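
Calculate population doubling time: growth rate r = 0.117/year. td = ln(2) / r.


td = ln(2) / 0.117 = 0.693147 / 0.117 = 5.92433 ≈ 5.9 years

5.9 years


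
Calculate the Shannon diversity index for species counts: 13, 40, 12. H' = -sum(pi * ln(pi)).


Total N = 13 + 40 + 12 = 65
Per-species terms:
  p = 13/65 = 0.200000; ln(p) = -1.609438; p*ln(p) = 0.200000 * (-1.609438) = -0.321888
  p = 40/65 = 0.615385; ln(p) = -0.485507; p*ln(p) = 0.615385 * (-0.485507) = -0.298774
  p = 12/65 = 0.184615; ln(p) = -1.689483; p*ln(p) = 0.184615 * (-1.689483) = -0.311904
sum(p*ln(p)) = (-0.321888) + (-0.298774) + (-0.311904) = -0.932566
H' = -(-0.932566) = 0.932566 ≈ 0.9326

0.9326


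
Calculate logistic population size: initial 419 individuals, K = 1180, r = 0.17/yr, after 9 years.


(K - N0)/N0 = (1180 - 419)/419 = 761/419 = 1.81623
r*t = 0.17 * 9 = 1.53; exp(-1.53) = 0.216536
1.81623 * 0.216536 = 0.393279
1 + 0.393279 = 1.39328
N = 1180 / 1.39328 = 846.922 ≈ 847

847


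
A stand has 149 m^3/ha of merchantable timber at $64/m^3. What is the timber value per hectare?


Value = 149 * 64 = $9536/ha

$9536/ha


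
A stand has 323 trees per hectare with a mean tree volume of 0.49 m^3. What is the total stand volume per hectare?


V_stand = 323 * 0.49 = 158.27 ≈ 158.3 m^3/ha

158.3 m^3/ha


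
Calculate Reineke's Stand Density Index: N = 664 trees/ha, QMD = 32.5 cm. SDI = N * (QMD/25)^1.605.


QMD/25 = 32.5/25 = 1.3
(1.3)^1.605 = exp(1.605 * ln(1.3)) = exp(1.605 * 0.262364) = exp(0.421094) = 1.52363
SDI = 664 * 1.52363 = 1011.69 ≈ 1012

1012


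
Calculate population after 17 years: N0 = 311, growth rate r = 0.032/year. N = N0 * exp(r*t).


r*t = 0.032 * 17 = 0.544
exp(0.544) = 1.72288
N = 311 * 1.72288 = 535.816 ≈ 536

536


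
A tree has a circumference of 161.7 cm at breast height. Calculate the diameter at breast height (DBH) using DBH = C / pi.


DBH = C / pi = 161.7 / 3.141593 = 51.4707 ≈ 51.47 cm

51.47 cm


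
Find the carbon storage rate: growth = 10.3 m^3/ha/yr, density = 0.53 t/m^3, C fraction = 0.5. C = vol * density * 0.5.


C = 10.3 * 0.53 * 0.5 = 2.7295 ≈ 2.73 t C/ha/yr

2.73 t C/ha/yr


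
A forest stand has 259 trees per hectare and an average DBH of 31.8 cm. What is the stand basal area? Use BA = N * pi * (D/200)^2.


(D/200)^2 = (31.8/200)^2 = 0.159^2 = 0.025281
Individual BA = 3.141593 * 0.025281 = 0.0794226 m^2
Stand BA = 259 * 0.0794226 = 20.5705 ≈ 20.57 m^2/ha

20.57 m^2/ha


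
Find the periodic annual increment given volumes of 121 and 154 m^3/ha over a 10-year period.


PAI = (V2 - V1) / period = (154 - 121) / 10 = 33 / 10 = 3.30 m^3/ha/yr

3.30 m^3/ha/yr


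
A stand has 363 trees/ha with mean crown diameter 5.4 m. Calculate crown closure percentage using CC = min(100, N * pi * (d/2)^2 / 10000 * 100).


(d/2)^2 = (5.4/2)^2 = 2.7^2 = 7.29
Crown area = 3.141593 * 7.29 = 22.9022 m^2
N * area / 10000 * 100 = 363 * 22.9022 / 10000 * 100 = 83.1350
CC = min(100, 83.1350) = 83.1350 ≈ 83.1%

83.1%


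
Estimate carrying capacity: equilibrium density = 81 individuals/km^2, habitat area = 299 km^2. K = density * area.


K = 81 * 299 = 24219 individuals

24219 individuals


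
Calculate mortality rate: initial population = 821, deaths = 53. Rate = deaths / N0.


Mortality rate = 53 / 821 = 0.064555 ≈ 0.0646

0.0646


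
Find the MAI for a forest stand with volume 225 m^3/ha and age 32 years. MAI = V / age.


MAI = 225 / 32 = 7.0313 ≈ 7.03 m^3/ha/yr

7.03 m^3/ha/yr


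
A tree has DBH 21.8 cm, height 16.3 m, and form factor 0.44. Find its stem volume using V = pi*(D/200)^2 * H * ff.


(D/200)^2 = (21.8/200)^2 = 0.109^2 = 0.011881
BA = 3.141593 * 0.011881 = 0.0373253 m^2
V = 0.0373253 * 16.3 * 0.44 = 0.267697 ≈ 0.268 m^3

0.268 m^3


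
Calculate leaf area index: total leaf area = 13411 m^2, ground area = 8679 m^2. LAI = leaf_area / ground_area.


LAI = 13411 / 8679 = 1.5452 ≈ 1.55

1.55


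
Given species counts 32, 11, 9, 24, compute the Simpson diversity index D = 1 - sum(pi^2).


Total N = 32 + 11 + 9 + 24 = 76
Per-species terms:
  p = 32/76 = 0.421053; p^2 = 0.421053^2 = 0.177286
  p = 11/76 = 0.144737; p^2 = 0.144737^2 = 0.020949
  p = 9/76 = 0.118421; p^2 = 0.118421^2 = 0.014024
  p = 24/76 = 0.315789; p^2 = 0.315789^2 = 0.099723
sum(p^2) = 0.177286 + 0.020949 + 0.014024 + 0.099723 = 0.311982
D = 1 - 0.311982 = 0.688018 ≈ 0.6880

0.6880


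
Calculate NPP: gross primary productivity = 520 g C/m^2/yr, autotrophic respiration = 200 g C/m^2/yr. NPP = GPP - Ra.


NPP = GPP - Ra = 520 - 200 = 320 g C/m^2/yr

320 g C/m^2/yr


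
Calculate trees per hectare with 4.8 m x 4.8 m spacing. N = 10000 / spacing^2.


N = 10000 / 4.8^2 = 10000 / 23.04 = 434.028 ≈ 434 trees/ha

434 trees/ha


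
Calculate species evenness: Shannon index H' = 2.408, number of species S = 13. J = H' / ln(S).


ln(13) = 2.56495
J = H' / ln(S) = 2.408 / 2.56495 = 0.938810 ≈ 0.9388

0.9388


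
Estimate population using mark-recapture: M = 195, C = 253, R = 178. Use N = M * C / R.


N = M * C / R = 195 * 253 / 178 = 49335 / 178 = 277.16 ≈ 277

277 individuals


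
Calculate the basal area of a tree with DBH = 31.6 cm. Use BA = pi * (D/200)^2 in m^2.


D/200 = 31.6/200 = 0.158 m
(D/200)^2 = 0.158^2 = 0.024964
BA = 3.141593 * 0.024964 = 0.0784267 ≈ 0.0784 m^2

0.0784 m^2


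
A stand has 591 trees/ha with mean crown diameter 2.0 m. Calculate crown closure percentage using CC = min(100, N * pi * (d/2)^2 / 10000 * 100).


(d/2)^2 = (2.0/2)^2 = 1^2 = 1
Crown area = 3.141593 * 1 = 3.14159 m^2
N * area / 10000 * 100 = 591 * 3.14159 / 10000 * 100 = 18.5668
CC = min(100, 18.5668) = 18.5668 ≈ 18.6%

18.6%


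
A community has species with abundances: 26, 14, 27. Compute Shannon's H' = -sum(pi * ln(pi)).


Total N = 26 + 14 + 27 = 67
Per-species terms:
  p = 26/67 = 0.388060; ln(p) = -0.946595; p*ln(p) = 0.388060 * (-0.946595) = -0.367336
  p = 14/67 = 0.208955; ln(p) = -1.565636; p*ln(p) = 0.208955 * (-1.565636) = -0.327147
  p = 27/67 = 0.402985; ln(p) = -0.908856; p*ln(p) = 0.402985 * (-0.908856) = -0.366255
sum(p*ln(p)) = (-0.367336) + (-0.327147) + (-0.366255) = -1.060738
H' = -(-1.060738) = 1.060738 ≈ 1.0607

1.0607


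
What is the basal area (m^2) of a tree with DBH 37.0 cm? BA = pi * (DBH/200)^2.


D/200 = 37.0/200 = 0.185 m
(D/200)^2 = 0.185^2 = 0.034225
BA = 3.141593 * 0.034225 = 0.107521 ≈ 0.1075 m^2

0.1075 m^2


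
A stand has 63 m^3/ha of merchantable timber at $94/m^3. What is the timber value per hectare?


Value = 63 * 94 = $5922/ha

$5922/ha


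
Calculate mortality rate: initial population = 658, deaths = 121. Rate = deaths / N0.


Mortality rate = 121 / 658 = 0.183891 ≈ 0.1839

0.1839


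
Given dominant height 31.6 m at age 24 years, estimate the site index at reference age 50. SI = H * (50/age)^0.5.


50/24 = 2.08333
(2.08333)^0.5 = 1.44337
SI = 31.6 * 1.44337 = 45.6105 ≈ 45.6 m

45.6 m


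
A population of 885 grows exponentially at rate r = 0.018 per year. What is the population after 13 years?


r*t = 0.018 * 13 = 0.234
exp(0.234) = 1.26364
N = 885 * 1.26364 = 1118.32 ≈ 1118

1118


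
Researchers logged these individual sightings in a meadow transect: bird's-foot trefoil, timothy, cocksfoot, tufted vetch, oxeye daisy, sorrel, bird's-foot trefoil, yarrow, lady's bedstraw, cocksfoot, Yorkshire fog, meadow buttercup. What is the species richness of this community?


Total individuals logged = 12
Distinct species (count of individuals): bird's-foot trefoil (2), timothy (1), cocksfoot (2), tufted vetch (1), oxeye daisy (1), sorrel (1), yarrow (1), lady's bedstraw (1), Yorkshire fog (1), meadow buttercup (1)
Species richness = number of distinct species = 10

10


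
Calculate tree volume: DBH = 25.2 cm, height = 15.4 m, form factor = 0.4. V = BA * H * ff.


(D/200)^2 = (25.2/200)^2 = 0.126^2 = 0.015876
BA = 3.141593 * 0.015876 = 0.0498759 m^2
V = 0.0498759 * 15.4 * 0.4 = 0.307236 ≈ 0.307 m^3

0.307 m^3


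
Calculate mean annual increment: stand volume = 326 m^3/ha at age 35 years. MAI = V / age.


MAI = 326 / 35 = 9.3143 ≈ 9.31 m^3/ha/yr

9.31 m^3/ha/yr


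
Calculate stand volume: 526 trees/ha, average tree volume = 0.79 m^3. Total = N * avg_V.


V_stand = 526 * 0.79 = 415.54 ≈ 415.5 m^3/ha

415.5 m^3/ha


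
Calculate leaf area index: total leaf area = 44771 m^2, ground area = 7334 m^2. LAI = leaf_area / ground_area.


LAI = 44771 / 7334 = 6.1046 ≈ 6.10

6.10


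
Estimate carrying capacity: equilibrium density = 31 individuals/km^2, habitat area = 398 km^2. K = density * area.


K = 31 * 398 = 12338 individuals

12338 individuals


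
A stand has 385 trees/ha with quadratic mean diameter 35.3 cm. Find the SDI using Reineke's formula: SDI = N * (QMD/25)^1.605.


QMD/25 = 35.3/25 = 1.412
(1.412)^1.605 = exp(1.605 * ln(1.412)) = exp(1.605 * 0.345007) = exp(0.553736) = 1.73974
SDI = 385 * 1.73974 = 669.800 ≈ 670

670


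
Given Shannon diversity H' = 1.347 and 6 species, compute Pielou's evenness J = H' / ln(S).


ln(6) = 1.79176
J = H' / ln(S) = 1.347 / 1.79176 = 0.751775 ≈ 0.7518

0.7518


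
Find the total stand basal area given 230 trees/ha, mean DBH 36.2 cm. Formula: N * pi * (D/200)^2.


(D/200)^2 = (36.2/200)^2 = 0.181^2 = 0.032761
Individual BA = 3.141593 * 0.032761 = 0.102922 m^2
Stand BA = 230 * 0.102922 = 23.6721 ≈ 23.67 m^2/ha

23.67 m^2/ha


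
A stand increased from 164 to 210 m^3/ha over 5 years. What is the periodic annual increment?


PAI = (V2 - V1) / period = (210 - 164) / 5 = 46 / 5 = 9.20 m^3/ha/yr

9.20 m^3/ha/yr


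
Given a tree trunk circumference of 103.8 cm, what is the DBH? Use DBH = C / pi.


DBH = C / pi = 103.8 / 3.141593 = 33.0406 ≈ 33.04 cm

33.04 cm


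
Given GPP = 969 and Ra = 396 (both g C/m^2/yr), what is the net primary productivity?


NPP = GPP - Ra = 969 - 396 = 573 g C/m^2/yr

573 g C/m^2/yr


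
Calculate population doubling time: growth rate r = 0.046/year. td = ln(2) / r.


td = ln(2) / 0.046 = 0.693147 / 0.046 = 15.0684 ≈ 15.1 years

15.1 years


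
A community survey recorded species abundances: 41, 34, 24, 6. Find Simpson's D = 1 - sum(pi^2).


Total N = 41 + 34 + 24 + 6 = 105
Per-species terms:
  p = 41/105 = 0.390476; p^2 = 0.390476^2 = 0.152472
  p = 34/105 = 0.323810; p^2 = 0.323810^2 = 0.104853
  p = 24/105 = 0.228571; p^2 = 0.228571^2 = 0.052245
  p = 6/105 = 0.057143; p^2 = 0.057143^2 = 0.003265
sum(p^2) = 0.152472 + 0.104853 + 0.052245 + 0.003265 = 0.312835
D = 1 - 0.312835 = 0.687165 ≈ 0.6872

0.6872


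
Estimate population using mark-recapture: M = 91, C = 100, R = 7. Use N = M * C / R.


N = M * C / R = 91 * 100 / 7 = 9100 / 7 = 1300

1300 individuals


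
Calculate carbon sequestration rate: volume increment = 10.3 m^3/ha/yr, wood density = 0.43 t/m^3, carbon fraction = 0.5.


C = 10.3 * 0.43 * 0.5 = 2.2145 ≈ 2.21 t C/ha/yr

2.21 t C/ha/yr


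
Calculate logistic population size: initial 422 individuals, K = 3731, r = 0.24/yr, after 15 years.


(K - N0)/N0 = (3731 - 422)/422 = 3309/422 = 7.84123
r*t = 0.24 * 15 = 3.6; exp(-3.6) = 0.0273237
7.84123 * 0.0273237 = 0.214251
1 + 0.214251 = 1.21425
N = 3731 / 1.21425 = 3072.68 ≈ 3073

3073


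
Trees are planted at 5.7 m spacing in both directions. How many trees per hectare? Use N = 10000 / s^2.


N = 10000 / 5.7^2 = 10000 / 32.49 = 307.787 ≈ 308 trees/ha

308 trees/ha


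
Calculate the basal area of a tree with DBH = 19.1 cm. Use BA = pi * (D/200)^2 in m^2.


D/200 = 19.1/200 = 0.0955 m
(D/200)^2 = 0.0955^2 = 0.00912025
BA = 3.141593 * 0.00912025 = 0.0286521 ≈ 0.0287 m^2

0.0287 m^2


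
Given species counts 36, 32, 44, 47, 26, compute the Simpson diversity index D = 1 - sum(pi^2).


Total N = 36 + 32 + 44 + 47 + 26 = 185
Per-species terms:
  p = 36/185 = 0.194595; p^2 = 0.194595^2 = 0.037867
  p = 32/185 = 0.172973; p^2 = 0.172973^2 = 0.029920
  p = 44/185 = 0.237838; p^2 = 0.237838^2 = 0.056567
  p = 47/185 = 0.254054; p^2 = 0.254054^2 = 0.064543
  p = 26/185 = 0.140541; p^2 = 0.140541^2 = 0.019752
sum(p^2) = 0.037867 + 0.029920 + 0.056567 + 0.064543 + 0.019752 = 0.208649
D = 1 - 0.208649 = 0.791351 ≈ 0.7914

0.7914


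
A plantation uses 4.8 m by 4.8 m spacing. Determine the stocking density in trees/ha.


N = 10000 / 4.8^2 = 10000 / 23.04 = 434.028 ≈ 434 trees/ha

434 trees/ha


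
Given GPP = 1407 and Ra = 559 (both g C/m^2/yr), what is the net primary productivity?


NPP = GPP - Ra = 1407 - 559 = 848 g C/m^2/yr

848 g C/m^2/yr


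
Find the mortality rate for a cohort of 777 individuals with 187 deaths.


Mortality rate = 187 / 777 = 0.240669 ≈ 0.2407

0.2407


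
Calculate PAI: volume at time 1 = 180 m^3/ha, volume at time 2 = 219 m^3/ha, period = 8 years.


PAI = (V2 - V1) / period = (219 - 180) / 8 = 39 / 8 = 4.8750 ≈ 4.88 m^3/ha/yr

4.88 m^3/ha/yr


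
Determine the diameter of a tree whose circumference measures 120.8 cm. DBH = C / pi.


DBH = C / pi = 120.8 / 3.141593 = 38.4518 ≈ 38.45 cm

38.45 cm


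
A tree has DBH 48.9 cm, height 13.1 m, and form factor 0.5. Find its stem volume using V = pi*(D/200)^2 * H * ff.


(D/200)^2 = (48.9/200)^2 = 0.2445^2 = 0.05978025
BA = 3.141593 * 0.05978025 = 0.187805 m^2
V = 0.187805 * 13.1 * 0.5 = 1.23012 ≈ 1.230 m^3

1.230 m^3


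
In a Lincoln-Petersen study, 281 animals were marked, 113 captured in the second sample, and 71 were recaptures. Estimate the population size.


N = M * C / R = 281 * 113 / 71 = 31753 / 71 = 447.23 ≈ 447

447 individuals


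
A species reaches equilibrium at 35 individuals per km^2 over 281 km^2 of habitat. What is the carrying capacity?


K = 35 * 281 = 9835 individuals

9835 individuals


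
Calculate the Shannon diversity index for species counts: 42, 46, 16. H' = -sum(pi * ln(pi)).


Total N = 42 + 46 + 16 = 104
Per-species terms:
  p = 42/104 = 0.403846; ln(p) = -0.906722; p*ln(p) = 0.403846 * (-0.906722) = -0.366176
  p = 46/104 = 0.442308; ln(p) = -0.815749; p*ln(p) = 0.442308 * (-0.815749) = -0.360812
  p = 16/104 = 0.153846; ln(p) = -1.871803; p*ln(p) = 0.153846 * (-1.871803) = -0.287969
sum(p*ln(p)) = (-0.366176) + (-0.360812) + (-0.287969) = -1.014957
H' = -(-1.014957) = 1.014957 ≈ 1.0150

1.0150


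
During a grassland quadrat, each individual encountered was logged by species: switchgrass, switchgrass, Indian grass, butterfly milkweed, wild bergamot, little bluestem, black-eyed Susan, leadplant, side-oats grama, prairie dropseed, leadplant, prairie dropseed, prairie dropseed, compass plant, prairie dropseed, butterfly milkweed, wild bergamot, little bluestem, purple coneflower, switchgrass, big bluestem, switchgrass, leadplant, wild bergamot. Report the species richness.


Total individuals logged = 24
Distinct species (count of individuals): switchgrass (4), Indian grass (1), butterfly milkweed (2), wild bergamot (3), little bluestem (2), black-eyed Susan (1), leadplant (3), side-oats grama (1), prairie dropseed (4), compass plant (1), purple coneflower (1), big bluestem (1)
Species richness = number of distinct species = 12

12


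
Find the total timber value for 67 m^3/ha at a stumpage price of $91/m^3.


Value = 67 * 91 = $6097/ha

$6097/ha


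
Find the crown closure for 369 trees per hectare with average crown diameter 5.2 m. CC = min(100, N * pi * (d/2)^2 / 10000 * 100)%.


(d/2)^2 = (5.2/2)^2 = 2.6^2 = 6.76
Crown area = 3.141593 * 6.76 = 21.2372 m^2
N * area / 10000 * 100 = 369 * 21.2372 / 10000 * 100 = 78.3653
CC = min(100, 78.3653) = 78.3653 ≈ 78.4%

78.4%


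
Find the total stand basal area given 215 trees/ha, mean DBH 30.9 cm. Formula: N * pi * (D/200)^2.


(D/200)^2 = (30.9/200)^2 = 0.1545^2 = 0.02387025
Individual BA = 3.141593 * 0.02387025 = 0.0749906 m^2
Stand BA = 215 * 0.0749906 = 16.1230 ≈ 16.12 m^2/ha

16.12 m^2/ha


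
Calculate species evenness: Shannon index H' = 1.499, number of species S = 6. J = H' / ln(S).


ln(6) = 1.79176
J = H' / ln(S) = 1.499 / 1.79176 = 0.836608 ≈ 0.8366

0.8366


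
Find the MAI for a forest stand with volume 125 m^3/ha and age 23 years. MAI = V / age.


MAI = 125 / 23 = 5.4348 ≈ 5.43 m^3/ha/yr

5.43 m^3/ha/yr


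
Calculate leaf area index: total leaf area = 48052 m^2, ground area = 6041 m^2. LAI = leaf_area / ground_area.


LAI = 48052 / 6041 = 7.9543 ≈ 7.95

7.95


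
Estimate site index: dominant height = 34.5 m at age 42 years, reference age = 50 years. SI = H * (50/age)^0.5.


50/42 = 1.19048
(1.19048)^0.5 = 1.09109
SI = 34.5 * 1.09109 = 37.6426 ≈ 37.6 m

37.6 m


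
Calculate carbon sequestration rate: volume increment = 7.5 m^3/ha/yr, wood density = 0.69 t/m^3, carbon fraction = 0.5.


C = 7.5 * 0.69 * 0.5 = 2.5875 ≈ 2.59 t C/ha/yr

2.59 t C/ha/yr


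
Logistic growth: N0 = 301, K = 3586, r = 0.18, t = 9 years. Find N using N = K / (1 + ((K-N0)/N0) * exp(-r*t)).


(K - N0)/N0 = (3586 - 301)/301 = 3285/301 = 10.9136
r*t = 0.18 * 9 = 1.62; exp(-1.62) = 0.197899
10.9136 * 0.197899 = 2.15979
1 + 2.15979 = 3.15979
N = 3586 / 3.15979 = 1134.89 ≈ 1135

1135


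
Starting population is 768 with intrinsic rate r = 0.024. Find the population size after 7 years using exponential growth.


r*t = 0.024 * 7 = 0.168
exp(0.168) = 1.18294
N = 768 * 1.18294 = 908.498 ≈ 908

908


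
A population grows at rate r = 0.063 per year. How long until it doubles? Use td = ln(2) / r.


td = ln(2) / 0.063 = 0.693147 / 0.063 = 11.0023 ≈ 11.0 years

11.0 years


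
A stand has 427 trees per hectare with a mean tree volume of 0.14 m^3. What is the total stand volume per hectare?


V_stand = 427 * 0.14 = 59.78 ≈ 59.8 m^3/ha

59.8 m^3/ha


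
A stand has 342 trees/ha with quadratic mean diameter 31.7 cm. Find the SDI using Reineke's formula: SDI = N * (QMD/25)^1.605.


QMD/25 = 31.7/25 = 1.268
(1.268)^1.605 = exp(1.605 * ln(1.268)) = exp(1.605 * 0.237441) = exp(0.381093) = 1.46388
SDI = 342 * 1.46388 = 500.647 ≈ 501

501


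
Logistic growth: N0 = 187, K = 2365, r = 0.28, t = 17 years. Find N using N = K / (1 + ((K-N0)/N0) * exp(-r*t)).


(K - N0)/N0 = (2365 - 187)/187 = 2178/187 = 11.6471
r*t = 0.28 * 17 = 4.76; exp(-4.76) = 0.00856561
11.6471 * 0.00856561 = 0.0997645
1 + 0.0997645 = 1.09976
N = 2365 / 1.09976 = 2150.47 ≈ 2150

2150


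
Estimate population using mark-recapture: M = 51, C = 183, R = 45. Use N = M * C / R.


N = M * C / R = 51 * 183 / 45 = 9333 / 45 = 207.40 ≈ 207

207 individuals


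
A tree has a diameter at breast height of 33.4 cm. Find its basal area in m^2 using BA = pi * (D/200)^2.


D/200 = 33.4/200 = 0.167 m
(D/200)^2 = 0.167^2 = 0.027889
BA = 3.141593 * 0.027889 = 0.0876159 ≈ 0.0876 m^2

0.0876 m^2


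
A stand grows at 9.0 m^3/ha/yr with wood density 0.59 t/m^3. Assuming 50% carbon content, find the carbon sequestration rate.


C = 9.0 * 0.59 * 0.5 = 2.655 ≈ 2.66 t C/ha/yr

2.66 t C/ha/yr


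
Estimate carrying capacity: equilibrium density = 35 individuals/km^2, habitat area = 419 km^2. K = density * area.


K = 35 * 419 = 14665 individuals

14665 individuals


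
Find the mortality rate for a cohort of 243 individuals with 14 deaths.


Mortality rate = 14 / 243 = 0.057613 ≈ 0.0576

0.0576


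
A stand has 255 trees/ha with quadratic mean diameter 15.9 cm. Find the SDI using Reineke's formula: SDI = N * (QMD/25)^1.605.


QMD/25 = 15.9/25 = 0.636
(0.636)^1.605 = exp(1.605 * ln(0.636)) = exp(1.605 * (-0.452557)) = exp(-0.726354) = 0.483669
SDI = 255 * 0.483669 = 123.336 ≈ 123

123


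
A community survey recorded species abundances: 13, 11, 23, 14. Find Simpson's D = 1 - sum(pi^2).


Total N = 13 + 11 + 23 + 14 = 61
Per-species terms:
  p = 13/61 = 0.213115; p^2 = 0.213115^2 = 0.045418
  p = 11/61 = 0.180328; p^2 = 0.180328^2 = 0.032518
  p = 23/61 = 0.377049; p^2 = 0.377049^2 = 0.142166
  p = 14/61 = 0.229508; p^2 = 0.229508^2 = 0.052674
sum(p^2) = 0.045418 + 0.032518 + 0.142166 + 0.052674 = 0.272776
D = 1 - 0.272776 = 0.727224 ≈ 0.7272

0.7272


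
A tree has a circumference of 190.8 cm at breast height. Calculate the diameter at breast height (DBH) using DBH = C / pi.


DBH = C / pi = 190.8 / 3.141593 = 60.7335 ≈ 60.73 cm

60.73 cm


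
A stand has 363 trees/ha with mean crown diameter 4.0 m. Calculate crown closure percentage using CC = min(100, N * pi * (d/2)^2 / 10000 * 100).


(d/2)^2 = (4.0/2)^2 = 2^2 = 4
Crown area = 3.141593 * 4 = 12.5664 m^2
N * area / 10000 * 100 = 363 * 12.5664 / 10000 * 100 = 45.6160
CC = min(100, 45.6160) = 45.6160 ≈ 45.6%

45.6%


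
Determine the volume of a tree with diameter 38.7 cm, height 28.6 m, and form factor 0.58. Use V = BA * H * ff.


(D/200)^2 = (38.7/200)^2 = 0.1935^2 = 0.03744225
BA = 3.141593 * 0.03744225 = 0.117628 m^2
V = 0.117628 * 28.6 * 0.58 = 1.95121 ≈ 1.951 m^3

1.951 m^3


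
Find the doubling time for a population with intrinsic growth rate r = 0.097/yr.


td = ln(2) / 0.097 = 0.693147 / 0.097 = 7.14585 ≈ 7.1 years

7.1 years


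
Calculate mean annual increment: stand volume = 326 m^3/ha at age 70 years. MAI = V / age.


MAI = 326 / 70 = 4.6571 ≈ 4.66 m^3/ha/yr

4.66 m^3/ha/yr


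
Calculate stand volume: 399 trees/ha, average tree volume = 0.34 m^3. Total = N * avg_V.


V_stand = 399 * 0.34 = 135.66 ≈ 135.7 m^3/ha

135.7 m^3/ha


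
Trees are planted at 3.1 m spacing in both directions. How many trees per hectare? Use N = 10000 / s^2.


N = 10000 / 3.1^2 = 10000 / 9.61 = 1040.58 ≈ 1041 trees/ha

1041 trees/ha


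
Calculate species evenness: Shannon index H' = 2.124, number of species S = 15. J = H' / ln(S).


ln(15) = 2.70805
J = H' / ln(S) = 2.124 / 2.70805 = 0.784328 ≈ 0.7843

0.7843


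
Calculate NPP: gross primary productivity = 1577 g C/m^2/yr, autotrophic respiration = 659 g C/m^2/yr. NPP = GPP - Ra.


NPP = GPP - Ra = 1577 - 659 = 918 g C/m^2/yr

918 g C/m^2/yr


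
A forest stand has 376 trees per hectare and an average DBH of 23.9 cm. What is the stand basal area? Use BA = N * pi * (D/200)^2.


(D/200)^2 = (23.9/200)^2 = 0.1195^2 = 0.01428025
Individual BA = 3.141593 * 0.01428025 = 0.0448627 m^2
Stand BA = 376 * 0.0448627 = 16.8684 ≈ 16.87 m^2/ha

16.87 m^2/ha


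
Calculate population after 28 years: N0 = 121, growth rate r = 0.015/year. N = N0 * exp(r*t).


r*t = 0.015 * 28 = 0.42
exp(0.42) = 1.52196
N = 121 * 1.52196 = 184.157 ≈ 184

184


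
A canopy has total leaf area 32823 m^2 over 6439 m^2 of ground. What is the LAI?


LAI = 32823 / 6439 = 5.0975 ≈ 5.10

5.10


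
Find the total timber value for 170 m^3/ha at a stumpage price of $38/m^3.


Value = 170 * 38 = $6460/ha

$6460/ha


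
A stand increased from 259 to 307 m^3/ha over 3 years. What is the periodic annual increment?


PAI = (V2 - V1) / period = (307 - 259) / 3 = 48 / 3 = 16.00 m^3/ha/yr

16.00 m^3/ha/yr


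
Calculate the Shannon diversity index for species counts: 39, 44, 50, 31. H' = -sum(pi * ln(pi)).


Total N = 39 + 44 + 50 + 31 = 164
Per-species terms:
  p = 39/164 = 0.237805; ln(p) = -1.436304; p*ln(p) = 0.237805 * (-1.436304) = -0.341560
  p = 44/164 = 0.268293; ln(p) = -1.315676; p*ln(p) = 0.268293 * (-1.315676) = -0.352987
  p = 50/164 = 0.304878; ln(p) = -1.187844; p*ln(p) = 0.304878 * (-1.187844) = -0.362148
  p = 31/164 = 0.189024; ln(p) = -1.665881; p*ln(p) = 0.189024 * (-1.665881) = -0.314891
sum(p*ln(p)) = (-0.341560) + (-0.352987) + (-0.362148) + (-0.314891) = -1.371586
H' = -(-1.371586) = 1.371586 ≈ 1.3716

1.3716


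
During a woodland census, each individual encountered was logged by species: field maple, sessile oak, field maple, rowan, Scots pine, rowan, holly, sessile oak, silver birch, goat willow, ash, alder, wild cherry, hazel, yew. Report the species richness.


Total individuals logged = 15
Distinct species (count of individuals): field maple (2), sessile oak (2), rowan (2), Scots pine (1), holly (1), silver birch (1), goat willow (1), ash (1), alder (1), wild cherry (1), hazel (1), yew (1)
Species richness = number of distinct species = 12

12


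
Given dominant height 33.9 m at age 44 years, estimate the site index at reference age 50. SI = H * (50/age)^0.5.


50/44 = 1.13636
(1.13636)^0.5 = 1.06600
SI = 33.9 * 1.06600 = 36.1374 ≈ 36.1 m

36.1 m


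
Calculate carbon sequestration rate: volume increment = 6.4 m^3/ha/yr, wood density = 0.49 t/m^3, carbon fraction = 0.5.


C = 6.4 * 0.49 * 0.5 = 1.568 ≈ 1.57 t C/ha/yr

1.57 t C/ha/yr


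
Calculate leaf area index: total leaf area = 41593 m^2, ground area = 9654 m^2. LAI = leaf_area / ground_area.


LAI = 41593 / 9654 = 4.3084 ≈ 4.31

4.31


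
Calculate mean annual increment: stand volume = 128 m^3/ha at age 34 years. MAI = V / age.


MAI = 128 / 34 = 3.7647 ≈ 3.76 m^3/ha/yr

3.76 m^3/ha/yr


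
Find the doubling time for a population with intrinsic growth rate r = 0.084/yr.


td = ln(2) / 0.084 = 0.693147 / 0.084 = 8.25175 ≈ 8.3 years

8.3 years


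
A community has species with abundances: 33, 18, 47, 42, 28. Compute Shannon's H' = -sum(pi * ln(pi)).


Total N = 33 + 18 + 47 + 42 + 28 = 168
Per-species terms:
  p = 33/168 = 0.196429; ln(p) = -1.627454; p*ln(p) = 0.196429 * (-1.627454) = -0.319679
  p = 18/168 = 0.107143; ln(p) = -2.233591; p*ln(p) = 0.107143 * (-2.233591) = -0.239314
  p = 47/168 = 0.279762; ln(p) = -1.273816; p*ln(p) = 0.279762 * (-1.273816) = -0.356365
  p = 42/168 = 0.250000; ln(p) = -1.386294; p*ln(p) = 0.250000 * (-1.386294) = -0.346574
  p = 28/168 = 0.166667; ln(p) = -1.791757; p*ln(p) = 0.166667 * (-1.791757) = -0.298627
sum(p*ln(p)) = (-0.319679) + (-0.239314) + (-0.356365) + (-0.346574) + (-0.298627) = -1.560559
H' = -(-1.560559) = 1.560559 ≈ 1.5606

1.5606


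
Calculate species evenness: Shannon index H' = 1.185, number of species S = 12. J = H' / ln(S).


ln(12) = 2.48491
J = H' / ln(S) = 1.185 / 2.48491 = 0.476878 ≈ 0.4769

0.4769


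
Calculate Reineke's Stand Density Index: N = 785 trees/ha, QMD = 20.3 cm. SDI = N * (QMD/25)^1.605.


QMD/25 = 20.3/25 = 0.812
(0.812)^1.605 = exp(1.605 * ln(0.812)) = exp(1.605 * (-0.208255)) = exp(-0.334249) = 0.715876
SDI = 785 * 0.715876 = 561.963 ≈ 562

562


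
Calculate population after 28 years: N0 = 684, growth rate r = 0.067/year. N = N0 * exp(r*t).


r*t = 0.067 * 28 = 1.876
exp(1.876) = 6.52734
N = 684 * 6.52734 = 4464.70 ≈ 4465

4465


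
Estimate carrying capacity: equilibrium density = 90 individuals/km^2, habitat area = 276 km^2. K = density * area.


K = 90 * 276 = 24840 individuals

24840 individuals


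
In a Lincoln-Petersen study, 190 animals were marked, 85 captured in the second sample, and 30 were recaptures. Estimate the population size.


N = M * C / R = 190 * 85 / 30 = 16150 / 30 = 538.33 ≈ 538

538 individuals


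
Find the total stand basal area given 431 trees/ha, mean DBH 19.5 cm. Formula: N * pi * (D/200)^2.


(D/200)^2 = (19.5/200)^2 = 0.0975^2 = 0.00950625
Individual BA = 3.141593 * 0.00950625 = 0.0298648 m^2
Stand BA = 431 * 0.0298648 = 12.8717 ≈ 12.87 m^2/ha

12.87 m^2/ha


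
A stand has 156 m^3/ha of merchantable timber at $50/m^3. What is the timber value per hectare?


Value = 156 * 50 = $7800/ha

$7800/ha


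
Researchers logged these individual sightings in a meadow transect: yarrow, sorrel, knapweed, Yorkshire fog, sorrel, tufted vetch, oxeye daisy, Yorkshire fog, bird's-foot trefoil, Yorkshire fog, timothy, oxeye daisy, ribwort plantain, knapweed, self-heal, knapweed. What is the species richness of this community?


Total individuals logged = 16
Distinct species (count of individuals): yarrow (1), sorrel (2), knapweed (3), Yorkshire fog (3), tufted vetch (1), oxeye daisy (2), bird's-foot trefoil (1), timothy (1), ribwort plantain (1), self-heal (1)
Species richness = number of distinct species = 10

10


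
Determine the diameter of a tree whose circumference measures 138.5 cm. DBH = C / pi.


DBH = C / pi = 138.5 / 3.141593 = 44.0859 ≈ 44.09 cm

44.09 cm


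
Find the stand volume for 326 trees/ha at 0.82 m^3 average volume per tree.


V_stand = 326 * 0.82 = 267.32 ≈ 267.3 m^3/ha

267.3 m^3/ha


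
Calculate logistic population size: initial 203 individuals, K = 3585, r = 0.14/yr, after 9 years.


(K - N0)/N0 = (3585 - 203)/203 = 3382/203 = 16.6601
r*t = 0.14 * 9 = 1.26; exp(-1.26) = 0.283654
16.6601 * 0.283654 = 4.72570
1 + 4.72570 = 5.72570
N = 3585 / 5.72570 = 626.124 ≈ 626

626


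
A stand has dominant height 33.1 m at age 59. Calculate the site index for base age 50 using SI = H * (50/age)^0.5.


50/59 = 0.847458
(0.847458)^0.5 = 0.920575
SI = 33.1 * 0.920575 = 30.4710 ≈ 30.5 m

30.5 m


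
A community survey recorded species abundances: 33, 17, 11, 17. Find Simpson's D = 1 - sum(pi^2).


Total N = 33 + 17 + 11 + 17 = 78
Per-species terms:
  p = 33/78 = 0.423077; p^2 = 0.423077^2 = 0.178994
  p = 17/78 = 0.217949; p^2 = 0.217949^2 = 0.047502
  p = 11/78 = 0.141026; p^2 = 0.141026^2 = 0.019888
  p = 17/78 = 0.217949; p^2 = 0.217949^2 = 0.047502
sum(p^2) = 0.178994 + 0.047502 + 0.019888 + 0.047502 = 0.293886
D = 1 - 0.293886 = 0.706114 ≈ 0.7061

0.7061


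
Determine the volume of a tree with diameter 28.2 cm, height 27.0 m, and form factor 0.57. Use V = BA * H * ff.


(D/200)^2 = (28.2/200)^2 = 0.141^2 = 0.019881
BA = 3.141593 * 0.019881 = 0.0624580 m^2
V = 0.0624580 * 27.0 * 0.57 = 0.961229 ≈ 0.961 m^3

0.961 m^3


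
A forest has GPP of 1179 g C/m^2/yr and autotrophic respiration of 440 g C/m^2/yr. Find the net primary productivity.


NPP = GPP - Ra = 1179 - 440 = 739 g C/m^2/yr

739 g C/m^2/yr


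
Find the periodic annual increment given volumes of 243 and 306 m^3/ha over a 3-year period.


PAI = (V2 - V1) / period = (306 - 243) / 3 = 63 / 3 = 21.00 m^3/ha/yr

21.00 m^3/ha/yr


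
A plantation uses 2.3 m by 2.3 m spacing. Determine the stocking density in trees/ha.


N = 10000 / 2.3^2 = 10000 / 5.29 = 1890.36 ≈ 1890 trees/ha

1890 trees/ha


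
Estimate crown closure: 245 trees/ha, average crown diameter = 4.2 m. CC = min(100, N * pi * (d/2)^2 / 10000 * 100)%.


(d/2)^2 = (4.2/2)^2 = 2.1^2 = 4.41
Crown area = 3.141593 * 4.41 = 13.8544 m^2
N * area / 10000 * 100 = 245 * 13.8544 / 10000 * 100 = 33.9433
CC = min(100, 33.9433) = 33.9433 ≈ 33.9%

33.9%


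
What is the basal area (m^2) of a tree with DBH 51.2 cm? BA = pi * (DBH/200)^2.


D/200 = 51.2/200 = 0.256 m
(D/200)^2 = 0.256^2 = 0.065536
BA = 3.141593 * 0.065536 = 0.205887 ≈ 0.2059 m^2

0.2059 m^2


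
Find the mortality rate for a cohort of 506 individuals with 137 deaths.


Mortality rate = 137 / 506 = 0.270751 ≈ 0.2708

0.2708


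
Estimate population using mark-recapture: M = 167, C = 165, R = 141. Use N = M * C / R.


N = M * C / R = 167 * 165 / 141 = 27555 / 141 = 195.43 ≈ 195

195 individuals


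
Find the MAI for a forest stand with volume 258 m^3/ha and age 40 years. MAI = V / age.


MAI = 258 / 40 = 6.45 m^3/ha/yr

6.45 m^3/ha/yr


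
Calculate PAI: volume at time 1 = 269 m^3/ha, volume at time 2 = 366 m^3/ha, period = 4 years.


PAI = (V2 - V1) / period = (366 - 269) / 4 = 97 / 4 = 24.25 m^3/ha/yr

24.25 m^3/ha/yr


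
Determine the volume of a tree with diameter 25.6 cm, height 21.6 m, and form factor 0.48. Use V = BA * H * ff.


(D/200)^2 = (25.6/200)^2 = 0.128^2 = 0.016384
BA = 3.141593 * 0.016384 = 0.0514719 m^2
V = 0.0514719 * 21.6 * 0.48 = 0.533661 ≈ 0.534 m^3

0.534 m^3


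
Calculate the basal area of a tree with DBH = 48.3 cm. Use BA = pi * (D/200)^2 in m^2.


D/200 = 48.3/200 = 0.2415 m
(D/200)^2 = 0.2415^2 = 0.05832225
BA = 3.141593 * 0.05832225 = 0.183225 ≈ 0.1832 m^2

0.1832 m^2


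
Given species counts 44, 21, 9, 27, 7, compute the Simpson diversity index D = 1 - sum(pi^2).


Total N = 44 + 21 + 9 + 27 + 7 = 108
Per-species terms:
  p = 44/108 = 0.407407; p^2 = 0.407407^2 = 0.165980
  p = 21/108 = 0.194444; p^2 = 0.194444^2 = 0.037808
  p = 9/108 = 0.083333; p^2 = 0.083333^2 = 0.006944
  p = 27/108 = 0.250000; p^2 = 0.250000^2 = 0.062500
  p = 7/108 = 0.064815; p^2 = 0.064815^2 = 0.004201
sum(p^2) = 0.165980 + 0.037808 + 0.006944 + 0.062500 + 0.004201 = 0.277433
D = 1 - 0.277433 = 0.722567 ≈ 0.7226

0.7226


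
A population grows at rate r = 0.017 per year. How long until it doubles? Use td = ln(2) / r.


td = ln(2) / 0.017 = 0.693147 / 0.017 = 40.7734 ≈ 40.8 years

40.8 years


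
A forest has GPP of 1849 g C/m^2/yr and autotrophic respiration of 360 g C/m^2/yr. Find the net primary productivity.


NPP = GPP - Ra = 1849 - 360 = 1489 g C/m^2/yr

1489 g C/m^2/yr


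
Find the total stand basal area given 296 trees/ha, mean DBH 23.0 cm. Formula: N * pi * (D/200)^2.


(D/200)^2 = (23.0/200)^2 = 0.115^2 = 0.013225
Individual BA = 3.141593 * 0.013225 = 0.0415476 m^2
Stand BA = 296 * 0.0415476 = 12.2981 ≈ 12.30 m^2/ha

12.30 m^2/ha


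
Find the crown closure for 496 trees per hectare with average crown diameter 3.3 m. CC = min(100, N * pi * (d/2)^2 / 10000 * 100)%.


(d/2)^2 = (3.3/2)^2 = 1.65^2 = 2.7225
Crown area = 3.141593 * 2.7225 = 8.55299 m^2
N * area / 10000 * 100 = 496 * 8.55299 / 10000 * 100 = 42.4228
CC = min(100, 42.4228) = 42.4228 ≈ 42.4%

42.4%


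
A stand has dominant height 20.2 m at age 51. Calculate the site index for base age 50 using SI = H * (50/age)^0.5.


50/51 = 0.980392
(0.980392)^0.5 = 0.990147
SI = 20.2 * 0.990147 = 20.0010 ≈ 20.0 m

20.0 m


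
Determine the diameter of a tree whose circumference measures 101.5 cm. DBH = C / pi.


DBH = C / pi = 101.5 / 3.141593 = 32.3084 ≈ 32.31 cm

32.31 cm


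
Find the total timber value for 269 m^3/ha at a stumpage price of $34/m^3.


Value = 269 * 34 = $9146/ha

$9146/ha


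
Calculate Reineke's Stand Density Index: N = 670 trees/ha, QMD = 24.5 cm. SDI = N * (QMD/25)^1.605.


QMD/25 = 24.5/25 = 0.98
(0.98)^1.605 = exp(1.605 * ln(0.98)) = exp(1.605 * (-0.0202027)) = exp(-0.0324253) = 0.968095
SDI = 670 * 0.968095 = 648.624 ≈ 649

649


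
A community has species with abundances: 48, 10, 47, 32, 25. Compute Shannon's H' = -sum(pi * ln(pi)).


Total N = 48 + 10 + 47 + 32 + 25 = 162
Per-species terms:
  p = 48/162 = 0.296296; ln(p) = -1.216396; p*ln(p) = 0.296296 * (-1.216396) = -0.360413
  p = 10/162 = 0.061728; ln(p) = -2.785018; p*ln(p) = 0.061728 * (-2.785018) = -0.171914
  p = 47/162 = 0.290123; ln(p) = -1.237450; p*ln(p) = 0.290123 * (-1.237450) = -0.359013
  p = 32/162 = 0.197531; ln(p) = -1.621860; p*ln(p) = 0.197531 * (-1.621860) = -0.320368
  p = 25/162 = 0.154321; ln(p) = -1.868720; p*ln(p) = 0.154321 * (-1.868720) = -0.288383
sum(p*ln(p)) = (-0.360413) + (-0.171914) + (-0.359013) + (-0.320368) + (-0.288383) = -1.500091
H' = -(-1.500091) = 1.500091 ≈ 1.5001

1.5001


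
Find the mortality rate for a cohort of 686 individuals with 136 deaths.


Mortality rate = 136 / 686 = 0.198251 ≈ 0.1983

0.1983


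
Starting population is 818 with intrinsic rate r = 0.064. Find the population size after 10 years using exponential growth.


r*t = 0.064 * 10 = 0.64
exp(0.64) = 1.89648
N = 818 * 1.89648 = 1551.32 ≈ 1551

1551


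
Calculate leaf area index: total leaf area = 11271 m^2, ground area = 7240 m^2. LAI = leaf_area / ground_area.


LAI = 11271 / 7240 = 1.5568 ≈ 1.56

1.56


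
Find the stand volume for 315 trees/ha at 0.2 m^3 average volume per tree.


V_stand = 315 * 0.2 = 63.0 m^3/ha

63.0 m^3/ha


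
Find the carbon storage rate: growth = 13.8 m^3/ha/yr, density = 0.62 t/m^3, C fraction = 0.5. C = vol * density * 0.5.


C = 13.8 * 0.62 * 0.5 = 4.278 ≈ 4.28 t C/ha/yr

4.28 t C/ha/yr


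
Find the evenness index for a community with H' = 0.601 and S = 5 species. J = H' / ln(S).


ln(5) = 1.60944
J = H' / ln(S) = 0.601 / 1.60944 = 0.373422 ≈ 0.3734

0.3734


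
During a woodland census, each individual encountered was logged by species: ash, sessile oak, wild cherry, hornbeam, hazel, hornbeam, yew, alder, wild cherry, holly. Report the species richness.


Total individuals logged = 10
Distinct species (count of individuals): ash (1), sessile oak (1), wild cherry (2), hornbeam (2), hazel (1), yew (1), alder (1), holly (1)
Species richness = number of distinct species = 8

8


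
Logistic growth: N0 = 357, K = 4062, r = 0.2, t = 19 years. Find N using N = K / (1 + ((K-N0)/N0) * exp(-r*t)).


(K - N0)/N0 = (4062 - 357)/357 = 3705/357 = 10.3782
r*t = 0.2 * 19 = 3.8; exp(-3.8) = 0.0223708
10.3782 * 0.0223708 = 0.232169
1 + 0.232169 = 1.23217
N = 4062 / 1.23217 = 3296.62 ≈ 3297

3297


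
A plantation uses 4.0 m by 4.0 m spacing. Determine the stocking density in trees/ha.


N = 10000 / 4.0^2 = 10000 / 16 = 625.000 ≈ 625 trees/ha

625 trees/ha


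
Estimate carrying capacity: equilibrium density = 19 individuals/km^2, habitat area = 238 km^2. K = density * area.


K = 19 * 238 = 4522 individuals

4522 individuals


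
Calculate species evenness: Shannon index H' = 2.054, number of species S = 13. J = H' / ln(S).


ln(13) = 2.56495
J = H' / ln(S) = 2.054 / 2.56495 = 0.800795 ≈ 0.8008

0.8008


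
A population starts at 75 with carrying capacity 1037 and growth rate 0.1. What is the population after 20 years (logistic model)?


(K - N0)/N0 = (1037 - 75)/75 = 962/75 = 12.8267
r*t = 0.1 * 20 = 2; exp(-2) = 0.135335
12.8267 * 0.135335 = 1.73590
1 + 1.73590 = 2.73590
N = 1037 / 2.73590 = 379.034 ≈ 379

379


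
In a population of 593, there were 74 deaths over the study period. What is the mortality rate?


Mortality rate = 74 / 593 = 0.124789 ≈ 0.1248

0.1248


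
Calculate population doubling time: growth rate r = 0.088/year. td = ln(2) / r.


td = ln(2) / 0.088 = 0.693147 / 0.088 = 7.87667 ≈ 7.9 years

7.9 years


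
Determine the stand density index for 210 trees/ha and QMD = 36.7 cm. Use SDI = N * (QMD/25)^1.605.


QMD/25 = 36.7/25 = 1.468
(1.468)^1.605 = exp(1.605 * ln(1.468)) = exp(1.605 * 0.383901) = exp(0.616161) = 1.85181
SDI = 210 * 1.85181 = 388.880 ≈ 389

389


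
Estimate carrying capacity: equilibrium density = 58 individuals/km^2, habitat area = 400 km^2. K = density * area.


K = 58 * 400 = 23200 individuals

23200 individuals


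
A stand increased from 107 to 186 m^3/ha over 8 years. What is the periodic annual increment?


PAI = (V2 - V1) / period = (186 - 107) / 8 = 79 / 8 = 9.8750 ≈ 9.88 m^3/ha/yr

9.88 m^3/ha/yr


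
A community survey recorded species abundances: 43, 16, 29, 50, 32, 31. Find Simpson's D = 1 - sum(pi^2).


Total N = 43 + 16 + 29 + 50 + 32 + 31 = 201
Per-species terms:
  p = 43/201 = 0.213930; p^2 = 0.213930^2 = 0.045766
  p = 16/201 = 0.079602; p^2 = 0.079602^2 = 0.006336
  p = 29/201 = 0.144279; p^2 = 0.144279^2 = 0.020816
  p = 50/201 = 0.248756; p^2 = 0.248756^2 = 0.061880
  p = 32/201 = 0.159204; p^2 = 0.159204^2 = 0.025346
  p = 31/201 = 0.154229; p^2 = 0.154229^2 = 0.023787
sum(p^2) = 0.045766 + 0.006336 + 0.020816 + 0.061880 + 0.025346 + 0.023787 = 0.183931
D = 1 - 0.183931 = 0.816069 ≈ 0.8161

0.8161


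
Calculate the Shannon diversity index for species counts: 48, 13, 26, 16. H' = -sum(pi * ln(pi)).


Total N = 48 + 13 + 26 + 16 = 103
Per-species terms:
  p = 48/103 = 0.466019; ln(p) = -0.763529; p*ln(p) = 0.466019 * (-0.763529) = -0.355819
  p = 13/103 = 0.126214; ln(p) = -2.069776; p*ln(p) = 0.126214 * (-2.069776) = -0.261235
  p = 26/103 = 0.252427; ln(p) = -1.376633; p*ln(p) = 0.252427 * (-1.376633) = -0.347499
  p = 16/103 = 0.155340; ln(p) = -1.862139; p*ln(p) = 0.155340 * (-1.862139) = -0.289265
sum(p*ln(p)) = (-0.355819) + (-0.261235) + (-0.347499) + (-0.289265) = -1.253818
H' = -(-1.253818) = 1.253818 ≈ 1.2538

1.2538
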